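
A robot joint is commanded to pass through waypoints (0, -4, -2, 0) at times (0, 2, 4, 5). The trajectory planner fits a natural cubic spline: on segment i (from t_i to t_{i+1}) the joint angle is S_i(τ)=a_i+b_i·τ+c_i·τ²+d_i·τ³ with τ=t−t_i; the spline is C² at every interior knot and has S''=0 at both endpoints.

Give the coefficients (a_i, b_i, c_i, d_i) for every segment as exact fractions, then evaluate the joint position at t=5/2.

  seg 0: a=0 b=-30/11 c=0 d=2/11
  seg 1: a=-4 b=-6/11 c=12/11 d=-7/44
  seg 2: a=-2 b=21/11 c=3/22 d=-1/22
S(5/2) = -1415/352

Δ: Δ0=-2, Δ1=1, Δ2=2
row 1: diag=8, rhs=18; c'=1/4, d'=9/4
row 2: denom=6−2·1/4=11/2; d'=(6−2·9/4)/(11/2)=3/11
back: M2=3/11
back: M1=9/4−1/4·3/11=24/11
M: M0=0, M1=24/11, M2=3/11, M3=0
seg 0: a=0, c=M0/2=0, d=(M1−M0)/(6·2)=2/11, b=Δ0−h0·(2M0+M1)/6=-30/11
seg 1: a=-4, c=M1/2=12/11, d=(M2−M1)/(6·2)=-7/44, b=Δ1−h1·(2M1+M2)/6=-6/11
seg 2: a=-2, c=M2/2=3/22, d=(M3−M2)/(6·1)=-1/22, b=Δ2−h2·(2M2+M3)/6=21/11
t_q=5/2 → seg 1, τ=1/2; S=-4+-6/11·τ+12/11·τ²+-7/44·τ³=-1415/352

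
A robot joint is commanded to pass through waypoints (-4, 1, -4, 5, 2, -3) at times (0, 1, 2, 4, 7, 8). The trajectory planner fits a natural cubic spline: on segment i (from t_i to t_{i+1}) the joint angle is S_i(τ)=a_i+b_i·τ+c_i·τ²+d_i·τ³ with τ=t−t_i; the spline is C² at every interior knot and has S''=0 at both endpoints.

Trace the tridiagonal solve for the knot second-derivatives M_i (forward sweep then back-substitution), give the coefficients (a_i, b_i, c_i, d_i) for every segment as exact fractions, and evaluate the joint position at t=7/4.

  seg 0: a=-4 b=24407/3010 c=0 d=-9357/3010
  seg 1: a=1 b=-1832/1505 c=-28071/3010 d=3337/602
  seg 2: a=-4 b=-1393/430 c=10992/1505 d=-2584/1505
  seg 3: a=5 b=16169/3010 c=-4512/1505 d=877/3010
  seg 4: a=2 b=-7148/1505 c=-1131/3010 d=377/3010
S(7/4) = -543293/192640

Δ: Δ0=5, Δ1=-5, Δ2=9/2, Δ3=-1, Δ4=-5
row 1: diag=4, rhs=-60; c'=1/4, d'=-15
row 2: denom=6−1·1/4=23/4; d'=(57−1·-15)/(23/4)=288/23
row 3: denom=10−2·8/23=214/23; d'=(-33−2·288/23)/(214/23)=-1335/214
row 4: denom=8−3·69/214=1505/214; d'=(-24−3·-1335/214)/(1505/214)=-1131/1505
back: M4=-1131/1505
back: M3=-1335/214−69/214·-1131/1505=-9024/1505
back: M2=288/23−8/23·-9024/1505=21984/1505
back: M1=-15−1/4·21984/1505=-28071/1505
M: M0=0, M1=-28071/1505, M2=21984/1505, M3=-9024/1505, M4=-1131/1505, M5=0
seg 0: a=-4, c=M0/2=0, d=(M1−M0)/(6·1)=-9357/3010, b=Δ0−h0·(2M0+M1)/6=24407/3010
seg 1: a=1, c=M1/2=-28071/3010, d=(M2−M1)/(6·1)=3337/602, b=Δ1−h1·(2M1+M2)/6=-1832/1505
seg 2: a=-4, c=M2/2=10992/1505, d=(M3−M2)/(6·2)=-2584/1505, b=Δ2−h2·(2M2+M3)/6=-1393/430
seg 3: a=5, c=M3/2=-4512/1505, d=(M4−M3)/(6·3)=877/3010, b=Δ3−h3·(2M3+M4)/6=16169/3010
seg 4: a=2, c=M4/2=-1131/3010, d=(M5−M4)/(6·1)=377/3010, b=Δ4−h4·(2M4+M5)/6=-7148/1505
t_q=7/4 → seg 1, τ=3/4; S=1+-1832/1505·τ+-28071/3010·τ²+3337/602·τ³=-543293/192640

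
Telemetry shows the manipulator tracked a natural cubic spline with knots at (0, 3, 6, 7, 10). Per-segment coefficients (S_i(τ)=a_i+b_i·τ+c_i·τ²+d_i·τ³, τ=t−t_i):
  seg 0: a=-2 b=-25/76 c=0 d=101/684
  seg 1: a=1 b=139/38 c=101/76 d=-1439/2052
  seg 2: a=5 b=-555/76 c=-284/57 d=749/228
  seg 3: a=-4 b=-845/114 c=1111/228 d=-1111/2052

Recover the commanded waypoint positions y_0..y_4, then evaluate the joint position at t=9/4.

y_0 = S_0(0) = a_0 = -2
y_1 = S_1(0) = a_1 = 1
y_2 = S_2(0) = a_2 = 5
y_3 = S_3(0) = a_3 = -4
y_4 = S_3(3) = 3
t_q=9/4 is in segment 0 (τ=9/4); S_0(τ)=-5147/4864

y_0=-2 y_1=1 y_2=5 y_3=-4 y_4=3
S(9/4) = -5147/4864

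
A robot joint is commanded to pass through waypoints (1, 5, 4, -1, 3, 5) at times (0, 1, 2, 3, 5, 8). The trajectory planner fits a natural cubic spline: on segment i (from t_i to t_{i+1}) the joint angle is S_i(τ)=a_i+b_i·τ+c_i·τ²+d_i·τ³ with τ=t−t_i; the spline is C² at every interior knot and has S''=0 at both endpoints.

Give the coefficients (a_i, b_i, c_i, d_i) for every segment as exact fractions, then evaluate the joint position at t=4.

  seg 0: a=1 b=149/30 c=0 d=-29/30
  seg 1: a=5 b=31/15 c=-29/10 d=-1/6
  seg 2: a=4 b=-127/30 c=-17/5 d=79/30
  seg 3: a=-1 b=-47/15 c=9/2 d=-29/30
  seg 4: a=3 b=49/15 c=-13/10 d=13/90
S(4) = -3/5

Δ: Δ0=4, Δ1=-1, Δ2=-5, Δ3=2, Δ4=2/3
row 1: diag=4, rhs=-30; c'=1/4, d'=-15/2
row 2: denom=4−1·1/4=15/4; d'=(-24−1·-15/2)/(15/4)=-22/5
row 3: denom=6−1·4/15=86/15; d'=(42−1·-22/5)/(86/15)=348/43
row 4: denom=10−2·15/43=400/43; d'=(-8−2·348/43)/(400/43)=-13/5
back: M4=-13/5
back: M3=348/43−15/43·-13/5=9
back: M2=-22/5−4/15·9=-34/5
back: M1=-15/2−1/4·-34/5=-29/5
M: M0=0, M1=-29/5, M2=-34/5, M3=9, M4=-13/5, M5=0
seg 0: a=1, c=M0/2=0, d=(M1−M0)/(6·1)=-29/30, b=Δ0−h0·(2M0+M1)/6=149/30
seg 1: a=5, c=M1/2=-29/10, d=(M2−M1)/(6·1)=-1/6, b=Δ1−h1·(2M1+M2)/6=31/15
seg 2: a=4, c=M2/2=-17/5, d=(M3−M2)/(6·1)=79/30, b=Δ2−h2·(2M2+M3)/6=-127/30
seg 3: a=-1, c=M3/2=9/2, d=(M4−M3)/(6·2)=-29/30, b=Δ3−h3·(2M3+M4)/6=-47/15
seg 4: a=3, c=M4/2=-13/10, d=(M5−M4)/(6·3)=13/90, b=Δ4−h4·(2M4+M5)/6=49/15
t_q=4 → seg 3, τ=1; S=-1+-47/15·τ+9/2·τ²+-29/30·τ³=-3/5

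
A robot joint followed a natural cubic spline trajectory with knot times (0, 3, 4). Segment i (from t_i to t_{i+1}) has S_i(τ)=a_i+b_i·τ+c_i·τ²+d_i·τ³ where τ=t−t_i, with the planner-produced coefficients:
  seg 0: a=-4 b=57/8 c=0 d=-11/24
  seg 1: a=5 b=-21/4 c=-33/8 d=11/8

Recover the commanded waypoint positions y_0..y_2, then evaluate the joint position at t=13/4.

y_0 = S_0(0) = a_0 = -4
y_1 = S_1(0) = a_1 = 5
y_2 = S_1(1) = -3
t_q=13/4 is in segment 1 (τ=1/4); S_1(τ)=1767/512

y_0=-4 y_1=5 y_2=-3
S(13/4) = 1767/512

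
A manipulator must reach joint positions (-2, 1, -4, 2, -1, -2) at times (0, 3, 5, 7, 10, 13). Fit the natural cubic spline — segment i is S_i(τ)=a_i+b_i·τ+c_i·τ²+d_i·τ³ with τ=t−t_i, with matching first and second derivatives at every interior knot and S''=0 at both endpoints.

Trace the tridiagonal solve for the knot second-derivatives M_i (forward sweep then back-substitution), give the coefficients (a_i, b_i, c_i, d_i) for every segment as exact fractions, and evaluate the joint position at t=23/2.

Δ: Δ0=1, Δ1=-5/2, Δ2=3, Δ3=-1, Δ4=-1/3
row 1: diag=10, rhs=-21; c'=1/5, d'=-21/10
row 2: denom=8−2·1/5=38/5; d'=(33−2·-21/10)/(38/5)=93/19
row 3: denom=10−2·5/19=180/19; d'=(-24−2·93/19)/(180/19)=-107/30
row 4: denom=12−3·19/60=221/20; d'=(4−3·-107/30)/(221/20)=294/221
back: M4=294/221
back: M3=-107/30−19/60·294/221=-2644/663
back: M2=93/19−5/19·-2644/663=3941/663
back: M1=-21/10−1/5·3941/663=-4361/1326
M: M0=0, M1=-4361/1326, M2=3941/663, M3=-2644/663, M4=294/221, M5=0
seg 0: a=-2, c=M0/2=0, d=(M1−M0)/(6·3)=-4361/23868, b=Δ0−h0·(2M0+M1)/6=7013/2652
seg 1: a=1, c=M1/2=-4361/2652, d=(M2−M1)/(6·2)=4081/5304, b=Δ1−h1·(2M1+M2)/6=-3035/1326
seg 2: a=-4, c=M2/2=3941/1326, d=(M3−M2)/(6·2)=-2195/2652, b=Δ2−h2·(2M2+M3)/6=81/221
seg 3: a=2, c=M3/2=-1322/663, d=(M4−M3)/(6·3)=1763/5967, b=Δ3−h3·(2M3+M4)/6=1540/663
seg 4: a=-1, c=M4/2=147/221, d=(M5−M4)/(6·3)=-49/663, b=Δ4−h4·(2M4+M5)/6=-1103/663
t_q=23/2 → seg 4, τ=3/2; S=-1+-1103/663·τ+147/221·τ²+-49/663·τ³=-3975/1768

  seg 0: a=-2 b=7013/2652 c=0 d=-4361/23868
  seg 1: a=1 b=-3035/1326 c=-4361/2652 d=4081/5304
  seg 2: a=-4 b=81/221 c=3941/1326 d=-2195/2652
  seg 3: a=2 b=1540/663 c=-1322/663 d=1763/5967
  seg 4: a=-1 b=-1103/663 c=147/221 d=-49/663
S(23/2) = -3975/1768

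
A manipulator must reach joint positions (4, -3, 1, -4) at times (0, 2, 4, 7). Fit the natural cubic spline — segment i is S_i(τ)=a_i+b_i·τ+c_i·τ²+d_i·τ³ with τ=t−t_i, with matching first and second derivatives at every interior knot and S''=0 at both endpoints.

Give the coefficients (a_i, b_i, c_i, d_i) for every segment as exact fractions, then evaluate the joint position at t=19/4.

Δ: Δ0=-7/2, Δ1=2, Δ2=-5/3
row 1: diag=8, rhs=33; c'=1/4, d'=33/8
row 2: denom=10−2·1/4=19/2; d'=(-22−2·33/8)/(19/2)=-121/38
back: M2=-121/38
back: M1=33/8−1/4·-121/38=187/38
M: M0=0, M1=187/38, M2=-121/38, M3=0
seg 0: a=4, c=M0/2=0, d=(M1−M0)/(6·2)=187/456, b=Δ0−h0·(2M0+M1)/6=-293/57
seg 1: a=-3, c=M1/2=187/76, d=(M2−M1)/(6·2)=-77/114, b=Δ1−h1·(2M1+M2)/6=-25/114
seg 2: a=1, c=M2/2=-121/76, d=(M3−M2)/(6·3)=121/684, b=Δ2−h2·(2M2+M3)/6=173/114
t_q=19/4 → seg 2, τ=3/4; S=1+173/114·τ+-121/76·τ²+121/684·τ³=6407/4864

  seg 0: a=4 b=-293/57 c=0 d=187/456
  seg 1: a=-3 b=-25/114 c=187/76 d=-77/114
  seg 2: a=1 b=173/114 c=-121/76 d=121/684
S(19/4) = 6407/4864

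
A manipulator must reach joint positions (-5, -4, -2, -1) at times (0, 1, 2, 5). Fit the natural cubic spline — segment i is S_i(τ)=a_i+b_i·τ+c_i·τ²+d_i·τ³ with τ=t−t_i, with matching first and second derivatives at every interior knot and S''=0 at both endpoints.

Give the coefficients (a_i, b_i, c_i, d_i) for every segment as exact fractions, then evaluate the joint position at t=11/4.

Δ: Δ0=1, Δ1=2, Δ2=1/3
row 1: diag=4, rhs=6; c'=1/4, d'=3/2
row 2: denom=8−1·1/4=31/4; d'=(-10−1·3/2)/(31/4)=-46/31
back: M2=-46/31
back: M1=3/2−1/4·-46/31=58/31
M: M0=0, M1=58/31, M2=-46/31, M3=0
seg 0: a=-5, c=M0/2=0, d=(M1−M0)/(6·1)=29/93, b=Δ0−h0·(2M0+M1)/6=64/93
seg 1: a=-4, c=M1/2=29/31, d=(M2−M1)/(6·1)=-52/93, b=Δ1−h1·(2M1+M2)/6=151/93
seg 2: a=-2, c=M2/2=-23/31, d=(M3−M2)/(6·3)=23/279, b=Δ2−h2·(2M2+M3)/6=169/93
t_q=11/4 → seg 2, τ=3/4; S=-2+169/93·τ+-23/31·τ²+23/279·τ³=-2023/1984

  seg 0: a=-5 b=64/93 c=0 d=29/93
  seg 1: a=-4 b=151/93 c=29/31 d=-52/93
  seg 2: a=-2 b=169/93 c=-23/31 d=23/279
S(11/4) = -2023/1984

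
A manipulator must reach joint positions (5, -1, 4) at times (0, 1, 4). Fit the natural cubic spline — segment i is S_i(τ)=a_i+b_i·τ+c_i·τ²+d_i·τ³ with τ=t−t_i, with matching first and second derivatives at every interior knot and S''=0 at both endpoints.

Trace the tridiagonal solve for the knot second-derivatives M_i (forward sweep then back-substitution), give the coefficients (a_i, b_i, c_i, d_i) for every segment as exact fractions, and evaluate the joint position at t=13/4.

Δ: Δ0=-6, Δ1=5/3
row 1: diag=8, rhs=46; c'=3/8, d'=23/4
back: M1=23/4
M: M0=0, M1=23/4, M2=0
seg 0: a=5, c=M0/2=0, d=(M1−M0)/(6·1)=23/24, b=Δ0−h0·(2M0+M1)/6=-167/24
seg 1: a=-1, c=M1/2=23/8, d=(M2−M1)/(6·3)=-23/72, b=Δ1−h1·(2M1+M2)/6=-49/12
t_q=13/4 → seg 1, τ=9/4; S=-1+-49/12·τ+23/8·τ²+-23/72·τ³=373/512

  seg 0: a=5 b=-167/24 c=0 d=23/24
  seg 1: a=-1 b=-49/12 c=23/8 d=-23/72
S(13/4) = 373/512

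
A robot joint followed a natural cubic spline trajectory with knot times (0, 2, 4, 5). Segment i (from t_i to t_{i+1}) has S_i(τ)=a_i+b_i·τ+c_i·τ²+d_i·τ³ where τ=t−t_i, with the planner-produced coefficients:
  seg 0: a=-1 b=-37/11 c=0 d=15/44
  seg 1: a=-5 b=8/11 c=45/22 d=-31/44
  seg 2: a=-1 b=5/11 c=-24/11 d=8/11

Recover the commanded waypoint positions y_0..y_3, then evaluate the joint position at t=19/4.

y_0=-1 y_1=-5 y_2=-1 y_3=-2
S(19/4) = -139/88

y_0 = S_0(0) = a_0 = -1
y_1 = S_1(0) = a_1 = -5
y_2 = S_2(0) = a_2 = -1
y_3 = S_2(1) = -2
t_q=19/4 is in segment 2 (τ=3/4); S_2(τ)=-139/88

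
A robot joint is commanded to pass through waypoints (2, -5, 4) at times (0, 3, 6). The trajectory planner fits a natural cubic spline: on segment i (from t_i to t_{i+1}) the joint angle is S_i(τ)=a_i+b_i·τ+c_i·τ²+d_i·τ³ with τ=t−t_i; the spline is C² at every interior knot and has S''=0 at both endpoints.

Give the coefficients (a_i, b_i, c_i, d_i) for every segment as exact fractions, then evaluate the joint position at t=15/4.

  seg 0: a=2 b=-11/3 c=0 d=4/27
  seg 1: a=-5 b=1/3 c=4/3 d=-4/27
S(15/4) = -65/16

Δ: Δ0=-7/3, Δ1=3
row 1: diag=12, rhs=32; c'=1/4, d'=8/3
back: M1=8/3
M: M0=0, M1=8/3, M2=0
seg 0: a=2, c=M0/2=0, d=(M1−M0)/(6·3)=4/27, b=Δ0−h0·(2M0+M1)/6=-11/3
seg 1: a=-5, c=M1/2=4/3, d=(M2−M1)/(6·3)=-4/27, b=Δ1−h1·(2M1+M2)/6=1/3
t_q=15/4 → seg 1, τ=3/4; S=-5+1/3·τ+4/3·τ²+-4/27·τ³=-65/16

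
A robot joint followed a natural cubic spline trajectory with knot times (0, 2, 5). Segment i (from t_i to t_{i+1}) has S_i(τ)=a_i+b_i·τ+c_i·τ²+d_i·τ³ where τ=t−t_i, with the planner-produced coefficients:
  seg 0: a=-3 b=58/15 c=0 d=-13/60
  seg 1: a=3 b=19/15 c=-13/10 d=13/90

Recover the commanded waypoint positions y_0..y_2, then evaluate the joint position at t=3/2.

y_0 = S_0(0) = a_0 = -3
y_1 = S_1(0) = a_1 = 3
y_2 = S_1(3) = -1
t_q=3/2 is in segment 0 (τ=3/2); S_0(τ)=331/160

y_0=-3 y_1=3 y_2=-1
S(3/2) = 331/160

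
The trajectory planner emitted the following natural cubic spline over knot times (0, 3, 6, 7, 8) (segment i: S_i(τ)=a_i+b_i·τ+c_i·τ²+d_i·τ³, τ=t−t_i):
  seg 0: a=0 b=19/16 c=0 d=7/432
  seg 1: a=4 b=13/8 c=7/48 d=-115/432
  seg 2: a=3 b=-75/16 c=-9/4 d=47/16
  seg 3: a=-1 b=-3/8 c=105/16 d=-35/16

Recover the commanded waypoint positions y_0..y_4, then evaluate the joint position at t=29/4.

y_0 = S_0(0) = a_0 = 0
y_1 = S_1(0) = a_1 = 4
y_2 = S_2(0) = a_2 = 3
y_3 = S_3(0) = a_3 = -1
y_4 = S_3(1) = 3
t_q=29/4 is in segment 3 (τ=1/4); S_3(τ)=-735/1024

y_0=0 y_1=4 y_2=3 y_3=-1 y_4=3
S(29/4) = -735/1024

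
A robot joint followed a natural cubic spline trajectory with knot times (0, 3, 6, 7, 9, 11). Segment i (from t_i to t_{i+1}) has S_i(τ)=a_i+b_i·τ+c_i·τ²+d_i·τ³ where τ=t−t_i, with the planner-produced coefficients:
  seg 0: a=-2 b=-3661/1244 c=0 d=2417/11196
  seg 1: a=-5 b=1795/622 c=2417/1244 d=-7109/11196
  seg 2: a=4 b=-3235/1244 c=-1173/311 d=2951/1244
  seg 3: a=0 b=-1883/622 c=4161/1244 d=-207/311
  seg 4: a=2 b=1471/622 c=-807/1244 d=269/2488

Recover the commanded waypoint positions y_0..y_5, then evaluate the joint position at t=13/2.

y_0=-2 y_1=-5 y_2=4 y_3=0 y_4=2 y_5=5
S(13/2) = 20435/9952

y_0 = S_0(0) = a_0 = -2
y_1 = S_1(0) = a_1 = -5
y_2 = S_2(0) = a_2 = 4
y_3 = S_3(0) = a_3 = 0
y_4 = S_4(0) = a_4 = 2
y_5 = S_4(2) = 5
t_q=13/2 is in segment 2 (τ=1/2); S_2(τ)=20435/9952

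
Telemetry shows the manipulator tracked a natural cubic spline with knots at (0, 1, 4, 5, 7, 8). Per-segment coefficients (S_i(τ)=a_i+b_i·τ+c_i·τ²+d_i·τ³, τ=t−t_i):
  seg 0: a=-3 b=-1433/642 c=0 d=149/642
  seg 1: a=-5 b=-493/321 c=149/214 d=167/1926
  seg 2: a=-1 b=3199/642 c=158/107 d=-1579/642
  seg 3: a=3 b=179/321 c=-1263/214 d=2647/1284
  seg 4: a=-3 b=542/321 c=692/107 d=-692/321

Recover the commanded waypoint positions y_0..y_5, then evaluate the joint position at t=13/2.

y_0=-3 y_1=-5 y_2=-1 y_3=3 y_4=-3 y_5=3
S(13/2) = -8509/3424

y_0 = S_0(0) = a_0 = -3
y_1 = S_1(0) = a_1 = -5
y_2 = S_2(0) = a_2 = -1
y_3 = S_3(0) = a_3 = 3
y_4 = S_4(0) = a_4 = -3
y_5 = S_4(1) = 3
t_q=13/2 is in segment 3 (τ=3/2); S_3(τ)=-8509/3424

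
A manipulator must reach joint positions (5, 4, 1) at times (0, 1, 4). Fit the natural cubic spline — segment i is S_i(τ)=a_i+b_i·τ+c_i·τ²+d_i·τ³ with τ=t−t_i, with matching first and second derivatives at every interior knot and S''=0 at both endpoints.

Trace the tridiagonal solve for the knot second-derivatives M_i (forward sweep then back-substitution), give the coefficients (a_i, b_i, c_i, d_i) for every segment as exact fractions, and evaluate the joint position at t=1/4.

Δ: Δ0=-1, Δ1=-1
row 1: diag=8, rhs=0; c'=3/8, d'=0
back: M1=0
M: M0=0, M1=0, M2=0
seg 0: a=5, c=M0/2=0, d=(M1−M0)/(6·1)=0, b=Δ0−h0·(2M0+M1)/6=-1
seg 1: a=4, c=M1/2=0, d=(M2−M1)/(6·3)=0, b=Δ1−h1·(2M1+M2)/6=-1
t_q=1/4 → seg 0, τ=1/4; S=5+-1·τ+0·τ²+0·τ³=19/4

  seg 0: a=5 b=-1 c=0 d=0
  seg 1: a=4 b=-1 c=0 d=0
S(1/4) = 19/4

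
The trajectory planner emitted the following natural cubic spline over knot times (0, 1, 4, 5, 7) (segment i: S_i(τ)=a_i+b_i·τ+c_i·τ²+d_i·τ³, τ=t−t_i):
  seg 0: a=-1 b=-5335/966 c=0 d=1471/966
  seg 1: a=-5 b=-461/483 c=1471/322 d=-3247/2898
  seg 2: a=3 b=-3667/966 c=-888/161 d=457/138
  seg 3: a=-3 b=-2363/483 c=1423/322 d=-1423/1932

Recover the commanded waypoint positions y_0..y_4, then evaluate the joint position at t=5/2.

y_0 = S_0(0) = a_0 = -1
y_1 = S_1(0) = a_1 = -5
y_2 = S_2(0) = a_2 = 3
y_3 = S_3(0) = a_3 = -3
y_4 = S_3(2) = -1
t_q=5/2 is in segment 1 (τ=3/2); S_1(τ)=169/2576

y_0=-1 y_1=-5 y_2=3 y_3=-3 y_4=-1
S(5/2) = 169/2576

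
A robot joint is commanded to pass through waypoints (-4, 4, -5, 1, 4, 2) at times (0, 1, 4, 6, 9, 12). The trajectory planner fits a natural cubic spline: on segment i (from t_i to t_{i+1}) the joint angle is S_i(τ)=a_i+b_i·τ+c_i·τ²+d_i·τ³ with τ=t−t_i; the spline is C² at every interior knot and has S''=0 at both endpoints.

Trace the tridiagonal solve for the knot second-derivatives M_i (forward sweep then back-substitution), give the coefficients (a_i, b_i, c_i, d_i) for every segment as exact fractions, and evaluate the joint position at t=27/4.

Δ: Δ0=8, Δ1=-3, Δ2=3, Δ3=1, Δ4=-2/3
row 1: diag=8, rhs=-66; c'=3/8, d'=-33/4
row 2: denom=10−3·3/8=71/8; d'=(36−3·-33/4)/(71/8)=486/71
row 3: denom=10−2·16/71=678/71; d'=(-12−2·486/71)/(678/71)=-304/113
row 4: denom=12−3·71/226=2499/226; d'=(-10−3·-304/113)/(2499/226)=-436/2499
back: M4=-436/2499
back: M3=-304/113−71/226·-436/2499=-6586/2499
back: M2=486/71−16/71·-6586/2499=18590/2499
back: M1=-33/4−3/8·18590/2499=-9196/833
M: M0=0, M1=-9196/833, M2=18590/2499, M3=-6586/2499, M4=-436/2499, M5=0
seg 0: a=-4, c=M0/2=0, d=(M1−M0)/(6·1)=-4598/2499, b=Δ0−h0·(2M0+M1)/6=24590/2499
seg 1: a=4, c=M1/2=-4598/833, d=(M2−M1)/(6·3)=23089/22491, b=Δ1−h1·(2M1+M2)/6=10796/2499
seg 2: a=-5, c=M2/2=9295/2499, d=(M3−M2)/(6·2)=-2098/2499, b=Δ2−h2·(2M2+M3)/6=-2701/2499
seg 3: a=1, c=M3/2=-3293/2499, d=(M4−M3)/(6·3)=1025/7497, b=Δ3−h3·(2M3+M4)/6=443/119
seg 4: a=4, c=M4/2=-218/2499, d=(M5−M4)/(6·3)=218/22491, b=Δ4−h4·(2M4+M5)/6=-410/833
t_q=27/4 → seg 3, τ=3/4; S=1+443/119·τ+-3293/2499·τ²+1025/7497·τ³=165719/53312

  seg 0: a=-4 b=24590/2499 c=0 d=-4598/2499
  seg 1: a=4 b=10796/2499 c=-4598/833 d=23089/22491
  seg 2: a=-5 b=-2701/2499 c=9295/2499 d=-2098/2499
  seg 3: a=1 b=443/119 c=-3293/2499 d=1025/7497
  seg 4: a=4 b=-410/833 c=-218/2499 d=218/22491
S(27/4) = 165719/53312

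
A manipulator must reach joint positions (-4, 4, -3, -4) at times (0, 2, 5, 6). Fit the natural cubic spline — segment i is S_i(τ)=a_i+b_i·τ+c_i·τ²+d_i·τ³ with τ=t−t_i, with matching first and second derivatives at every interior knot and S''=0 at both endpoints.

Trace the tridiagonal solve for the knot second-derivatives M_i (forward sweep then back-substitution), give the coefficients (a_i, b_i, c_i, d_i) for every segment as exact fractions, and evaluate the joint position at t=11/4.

Δ: Δ0=4, Δ1=-7/3, Δ2=-1
row 1: diag=10, rhs=-38; c'=3/10, d'=-19/5
row 2: denom=8−3·3/10=71/10; d'=(8−3·-19/5)/(71/10)=194/71
back: M2=194/71
back: M1=-19/5−3/10·194/71=-328/71
M: M0=0, M1=-328/71, M2=194/71, M3=0
seg 0: a=-4, c=M0/2=0, d=(M1−M0)/(6·2)=-82/213, b=Δ0−h0·(2M0+M1)/6=1180/213
seg 1: a=4, c=M1/2=-164/71, d=(M2−M1)/(6·3)=29/71, b=Δ1−h1·(2M1+M2)/6=196/213
seg 2: a=-3, c=M2/2=97/71, d=(M3−M2)/(6·1)=-97/213, b=Δ2−h2·(2M2+M3)/6=-407/213
t_q=11/4 → seg 1, τ=3/4; S=4+196/213·τ+-164/71·τ²+29/71·τ³=16191/4544

  seg 0: a=-4 b=1180/213 c=0 d=-82/213
  seg 1: a=4 b=196/213 c=-164/71 d=29/71
  seg 2: a=-3 b=-407/213 c=97/71 d=-97/213
S(11/4) = 16191/4544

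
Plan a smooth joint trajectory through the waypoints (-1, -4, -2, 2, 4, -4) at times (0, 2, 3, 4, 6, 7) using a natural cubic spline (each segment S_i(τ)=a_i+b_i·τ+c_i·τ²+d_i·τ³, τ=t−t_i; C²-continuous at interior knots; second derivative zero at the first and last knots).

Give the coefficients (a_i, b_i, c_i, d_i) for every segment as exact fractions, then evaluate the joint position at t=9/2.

  seg 0: a=-1 b=-444/175 c=0 d=363/1400
  seg 1: a=-4 b=201/350 c=1089/700 d=-13/100
  seg 2: a=-2 b=2307/700 c=204/175 d=-323/700
  seg 3: a=2 b=297/70 c=-153/700 d=-491/700
  seg 4: a=4 b=-1767/350 c=-3099/700 d=1033/700
S(9/2) = 22283/5600

Δ: Δ0=-3/2, Δ1=2, Δ2=4, Δ3=1, Δ4=-8
row 1: diag=6, rhs=21; c'=1/6, d'=7/2
row 2: denom=4−1·1/6=23/6; d'=(12−1·7/2)/(23/6)=51/23
row 3: denom=6−1·6/23=132/23; d'=(-18−1·51/23)/(132/23)=-155/44
row 4: denom=6−2·23/66=175/33; d'=(-54−2·-155/44)/(175/33)=-3099/350
back: M4=-3099/350
back: M3=-155/44−23/66·-3099/350=-153/350
back: M2=51/23−6/23·-153/350=408/175
back: M1=7/2−1/6·408/175=1089/350
M: M0=0, M1=1089/350, M2=408/175, M3=-153/350, M4=-3099/350, M5=0
seg 0: a=-1, c=M0/2=0, d=(M1−M0)/(6·2)=363/1400, b=Δ0−h0·(2M0+M1)/6=-444/175
seg 1: a=-4, c=M1/2=1089/700, d=(M2−M1)/(6·1)=-13/100, b=Δ1−h1·(2M1+M2)/6=201/350
seg 2: a=-2, c=M2/2=204/175, d=(M3−M2)/(6·1)=-323/700, b=Δ2−h2·(2M2+M3)/6=2307/700
seg 3: a=2, c=M3/2=-153/700, d=(M4−M3)/(6·2)=-491/700, b=Δ3−h3·(2M3+M4)/6=297/70
seg 4: a=4, c=M4/2=-3099/700, d=(M5−M4)/(6·1)=1033/700, b=Δ4−h4·(2M4+M5)/6=-1767/350
t_q=9/2 → seg 3, τ=1/2; S=2+297/70·τ+-153/700·τ²+-491/700·τ³=22283/5600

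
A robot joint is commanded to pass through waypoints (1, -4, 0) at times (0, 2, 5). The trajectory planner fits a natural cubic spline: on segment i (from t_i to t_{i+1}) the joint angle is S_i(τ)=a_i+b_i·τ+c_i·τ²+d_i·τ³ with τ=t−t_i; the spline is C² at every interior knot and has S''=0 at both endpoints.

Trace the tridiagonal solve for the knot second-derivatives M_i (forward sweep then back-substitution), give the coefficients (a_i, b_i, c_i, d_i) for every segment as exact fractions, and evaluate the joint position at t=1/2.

  seg 0: a=1 b=-49/15 c=0 d=23/120
  seg 1: a=-4 b=-29/30 c=23/20 d=-23/180
S(1/2) = -39/64

Δ: Δ0=-5/2, Δ1=4/3
row 1: diag=10, rhs=23; c'=3/10, d'=23/10
back: M1=23/10
M: M0=0, M1=23/10, M2=0
seg 0: a=1, c=M0/2=0, d=(M1−M0)/(6·2)=23/120, b=Δ0−h0·(2M0+M1)/6=-49/15
seg 1: a=-4, c=M1/2=23/20, d=(M2−M1)/(6·3)=-23/180, b=Δ1−h1·(2M1+M2)/6=-29/30
t_q=1/2 → seg 0, τ=1/2; S=1+-49/15·τ+0·τ²+23/120·τ³=-39/64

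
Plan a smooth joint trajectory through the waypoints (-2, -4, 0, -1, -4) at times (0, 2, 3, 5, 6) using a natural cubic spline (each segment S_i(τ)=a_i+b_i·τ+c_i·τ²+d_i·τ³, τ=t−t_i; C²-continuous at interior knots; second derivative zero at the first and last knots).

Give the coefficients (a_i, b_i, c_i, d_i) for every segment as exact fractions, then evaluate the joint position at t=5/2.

  seg 0: a=-2 b=-275/93 c=0 d=91/186
  seg 1: a=-4 b=271/93 c=91/31 d=-172/93
  seg 2: a=0 b=301/93 c=-81/31 d=277/744
  seg 3: a=-1 b=-511/186 c=-47/124 d=47/372
S(5/2) = -253/124

Δ: Δ0=-1, Δ1=4, Δ2=-1/2, Δ3=-3
row 1: diag=6, rhs=30; c'=1/6, d'=5
row 2: denom=6−1·1/6=35/6; d'=(-27−1·5)/(35/6)=-192/35
row 3: denom=6−2·12/35=186/35; d'=(-15−2·-192/35)/(186/35)=-47/62
back: M3=-47/62
back: M2=-192/35−12/35·-47/62=-162/31
back: M1=5−1/6·-162/31=182/31
M: M0=0, M1=182/31, M2=-162/31, M3=-47/62, M4=0
seg 0: a=-2, c=M0/2=0, d=(M1−M0)/(6·2)=91/186, b=Δ0−h0·(2M0+M1)/6=-275/93
seg 1: a=-4, c=M1/2=91/31, d=(M2−M1)/(6·1)=-172/93, b=Δ1−h1·(2M1+M2)/6=271/93
seg 2: a=0, c=M2/2=-81/31, d=(M3−M2)/(6·2)=277/744, b=Δ2−h2·(2M2+M3)/6=301/93
seg 3: a=-1, c=M3/2=-47/124, d=(M4−M3)/(6·1)=47/372, b=Δ3−h3·(2M3+M4)/6=-511/186
t_q=5/2 → seg 1, τ=1/2; S=-4+271/93·τ+91/31·τ²+-172/93·τ³=-253/124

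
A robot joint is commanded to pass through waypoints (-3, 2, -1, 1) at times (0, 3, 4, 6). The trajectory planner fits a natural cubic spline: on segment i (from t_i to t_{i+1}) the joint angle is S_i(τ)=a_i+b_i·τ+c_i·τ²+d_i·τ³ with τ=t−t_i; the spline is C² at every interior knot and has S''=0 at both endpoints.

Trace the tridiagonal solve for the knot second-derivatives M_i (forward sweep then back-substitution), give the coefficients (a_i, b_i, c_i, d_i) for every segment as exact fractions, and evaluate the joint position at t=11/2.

  seg 0: a=-3 b=523/141 c=0 d=-32/141
  seg 1: a=2 b=-341/141 c=-96/47 d=206/141
  seg 2: a=-1 b=-299/141 c=110/47 d=-55/141
S(11/2) = -87/376

Δ: Δ0=5/3, Δ1=-3, Δ2=1
row 1: diag=8, rhs=-28; c'=1/8, d'=-7/2
row 2: denom=6−1·1/8=47/8; d'=(24−1·-7/2)/(47/8)=220/47
back: M2=220/47
back: M1=-7/2−1/8·220/47=-192/47
M: M0=0, M1=-192/47, M2=220/47, M3=0
seg 0: a=-3, c=M0/2=0, d=(M1−M0)/(6·3)=-32/141, b=Δ0−h0·(2M0+M1)/6=523/141
seg 1: a=2, c=M1/2=-96/47, d=(M2−M1)/(6·1)=206/141, b=Δ1−h1·(2M1+M2)/6=-341/141
seg 2: a=-1, c=M2/2=110/47, d=(M3−M2)/(6·2)=-55/141, b=Δ2−h2·(2M2+M3)/6=-299/141
t_q=11/2 → seg 2, τ=3/2; S=-1+-299/141·τ+110/47·τ²+-55/141·τ³=-87/376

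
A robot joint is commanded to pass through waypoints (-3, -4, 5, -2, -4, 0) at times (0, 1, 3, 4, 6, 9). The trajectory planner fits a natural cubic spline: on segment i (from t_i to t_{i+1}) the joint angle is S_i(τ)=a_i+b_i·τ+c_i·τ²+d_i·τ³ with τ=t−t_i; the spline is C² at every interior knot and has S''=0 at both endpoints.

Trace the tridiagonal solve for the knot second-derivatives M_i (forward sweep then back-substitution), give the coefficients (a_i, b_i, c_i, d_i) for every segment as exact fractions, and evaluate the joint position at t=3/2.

Δ: Δ0=-1, Δ1=9/2, Δ2=-7, Δ3=-1, Δ4=4/3
row 1: diag=6, rhs=33; c'=1/3, d'=11/2
row 2: denom=6−2·1/3=16/3; d'=(-69−2·11/2)/(16/3)=-15
row 3: denom=6−1·3/16=93/16; d'=(36−1·-15)/(93/16)=272/31
row 4: denom=10−2·32/93=866/93; d'=(14−2·272/31)/(866/93)=-165/433
back: M4=-165/433
back: M3=272/31−32/93·-165/433=3856/433
back: M2=-15−3/16·3856/433=-7218/433
back: M1=11/2−1/3·-7218/433=9575/866
M: M0=0, M1=9575/866, M2=-7218/433, M3=3856/433, M4=-165/433, M5=0
seg 0: a=-3, c=M0/2=0, d=(M1−M0)/(6·1)=9575/5196, b=Δ0−h0·(2M0+M1)/6=-14771/5196
seg 1: a=-4, c=M1/2=9575/1732, d=(M2−M1)/(6·2)=-24011/10392, b=Δ1−h1·(2M1+M2)/6=6977/2598
seg 2: a=5, c=M2/2=-3609/433, d=(M3−M2)/(6·1)=5537/1299, b=Δ2−h2·(2M2+M3)/6=-3803/1299
seg 3: a=-2, c=M3/2=1928/433, d=(M4−M3)/(6·2)=-4021/5196, b=Δ3−h3·(2M3+M4)/6=-8846/1299
seg 4: a=-4, c=M4/2=-165/866, d=(M5−M4)/(6·3)=55/2598, b=Δ4−h4·(2M4+M5)/6=2227/1299
t_q=3/2 → seg 1, τ=1/2; S=-4+6977/2598·τ+9575/1732·τ²+-24011/10392·τ³=-43341/27712

  seg 0: a=-3 b=-14771/5196 c=0 d=9575/5196
  seg 1: a=-4 b=6977/2598 c=9575/1732 d=-24011/10392
  seg 2: a=5 b=-3803/1299 c=-3609/433 d=5537/1299
  seg 3: a=-2 b=-8846/1299 c=1928/433 d=-4021/5196
  seg 4: a=-4 b=2227/1299 c=-165/866 d=55/2598
S(3/2) = -43341/27712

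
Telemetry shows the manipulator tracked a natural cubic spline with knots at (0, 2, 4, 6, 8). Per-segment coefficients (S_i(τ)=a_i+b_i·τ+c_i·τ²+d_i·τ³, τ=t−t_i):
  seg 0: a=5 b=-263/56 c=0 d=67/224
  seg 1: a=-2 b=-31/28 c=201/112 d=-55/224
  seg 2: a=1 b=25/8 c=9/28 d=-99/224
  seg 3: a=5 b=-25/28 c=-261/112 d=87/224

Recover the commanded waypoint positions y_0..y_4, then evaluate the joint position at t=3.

y_0 = S_0(0) = a_0 = 5
y_1 = S_1(0) = a_1 = -2
y_2 = S_2(0) = a_2 = 1
y_3 = S_3(0) = a_3 = 5
y_4 = S_3(2) = -3
t_q=3 is in segment 1 (τ=1); S_1(τ)=-349/224

y_0=5 y_1=-2 y_2=1 y_3=5 y_4=-3
S(3) = -349/224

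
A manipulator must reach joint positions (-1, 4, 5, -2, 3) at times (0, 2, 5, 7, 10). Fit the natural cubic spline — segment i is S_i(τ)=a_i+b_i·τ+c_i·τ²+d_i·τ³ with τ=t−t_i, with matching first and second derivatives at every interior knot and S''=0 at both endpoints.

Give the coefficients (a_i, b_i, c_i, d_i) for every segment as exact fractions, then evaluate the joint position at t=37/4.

Δ: Δ0=5/2, Δ1=1/3, Δ2=-7/2, Δ3=5/3
row 1: diag=10, rhs=-13; c'=3/10, d'=-13/10
row 2: denom=10−3·3/10=91/10; d'=(-23−3·-13/10)/(91/10)=-191/91
row 3: denom=10−2·20/91=870/91; d'=(31−2·-191/91)/(870/91)=3203/870
back: M3=3203/870
back: M2=-191/91−20/91·3203/870=-253/87
back: M1=-13/10−3/10·-253/87=-62/145
M: M0=0, M1=-62/145, M2=-253/87, M3=3203/870, M4=0
seg 0: a=-1, c=M0/2=0, d=(M1−M0)/(6·2)=-31/870, b=Δ0−h0·(2M0+M1)/6=2299/870
seg 1: a=4, c=M1/2=-31/145, d=(M2−M1)/(6·3)=-1079/7830, b=Δ1−h1·(2M1+M2)/6=1927/870
seg 2: a=5, c=M2/2=-253/174, d=(M3−M2)/(6·2)=637/1160, b=Δ2−h2·(2M2+M3)/6=-1213/435
seg 3: a=-2, c=M3/2=3203/1740, d=(M4−M3)/(6·3)=-3203/15660, b=Δ3−h3·(2M3+M4)/6=-1753/870
t_q=37/4 → seg 3, τ=9/4; S=-2+-1753/870·τ+3203/1740·τ²+-3203/15660·τ³=3383/7424

  seg 0: a=-1 b=2299/870 c=0 d=-31/870
  seg 1: a=4 b=1927/870 c=-31/145 d=-1079/7830
  seg 2: a=5 b=-1213/435 c=-253/174 d=637/1160
  seg 3: a=-2 b=-1753/870 c=3203/1740 d=-3203/15660
S(37/4) = 3383/7424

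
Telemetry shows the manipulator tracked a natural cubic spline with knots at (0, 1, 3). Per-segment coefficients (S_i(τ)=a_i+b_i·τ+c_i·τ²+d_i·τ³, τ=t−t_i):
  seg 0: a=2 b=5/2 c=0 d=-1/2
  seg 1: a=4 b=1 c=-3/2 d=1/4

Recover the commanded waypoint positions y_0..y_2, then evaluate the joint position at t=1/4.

y_0 = S_0(0) = a_0 = 2
y_1 = S_1(0) = a_1 = 4
y_2 = S_1(2) = 2
t_q=1/4 is in segment 0 (τ=1/4); S_0(τ)=335/128

y_0=2 y_1=4 y_2=2
S(1/4) = 335/128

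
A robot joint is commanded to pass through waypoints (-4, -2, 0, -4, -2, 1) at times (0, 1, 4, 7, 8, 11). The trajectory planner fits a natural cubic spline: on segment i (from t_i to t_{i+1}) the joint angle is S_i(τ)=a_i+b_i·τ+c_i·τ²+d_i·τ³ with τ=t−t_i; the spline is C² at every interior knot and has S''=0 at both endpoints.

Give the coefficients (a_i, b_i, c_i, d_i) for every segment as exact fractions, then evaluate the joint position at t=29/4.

  seg 0: a=-4 b=673/327 c=0 d=-19/327
  seg 1: a=-2 b=616/327 c=-19/109 d=-227/2943
  seg 2: a=0 b=-407/327 c=-284/327 d=823/2943
  seg 3: a=-4 b=358/327 c=539/327 d=-81/109
  seg 4: a=-2 b=707/327 c=-190/327 d=190/2943
S(29/4) = -25357/6976

Δ: Δ0=2, Δ1=2/3, Δ2=-4/3, Δ3=2, Δ4=1
row 1: diag=8, rhs=-8; c'=3/8, d'=-1
row 2: denom=12−3·3/8=87/8; d'=(-12−3·-1)/(87/8)=-24/29
row 3: denom=8−3·8/29=208/29; d'=(20−3·-24/29)/(208/29)=163/52
row 4: denom=8−1·29/208=1635/208; d'=(-6−1·163/52)/(1635/208)=-380/327
back: M4=-380/327
back: M3=163/52−29/208·-380/327=1078/327
back: M2=-24/29−8/29·1078/327=-568/327
back: M1=-1−3/8·-568/327=-38/109
M: M0=0, M1=-38/109, M2=-568/327, M3=1078/327, M4=-380/327, M5=0
seg 0: a=-4, c=M0/2=0, d=(M1−M0)/(6·1)=-19/327, b=Δ0−h0·(2M0+M1)/6=673/327
seg 1: a=-2, c=M1/2=-19/109, d=(M2−M1)/(6·3)=-227/2943, b=Δ1−h1·(2M1+M2)/6=616/327
seg 2: a=0, c=M2/2=-284/327, d=(M3−M2)/(6·3)=823/2943, b=Δ2−h2·(2M2+M3)/6=-407/327
seg 3: a=-4, c=M3/2=539/327, d=(M4−M3)/(6·1)=-81/109, b=Δ3−h3·(2M3+M4)/6=358/327
seg 4: a=-2, c=M4/2=-190/327, d=(M5−M4)/(6·3)=190/2943, b=Δ4−h4·(2M4+M5)/6=707/327
t_q=29/4 → seg 3, τ=1/4; S=-4+358/327·τ+539/327·τ²+-81/109·τ³=-25357/6976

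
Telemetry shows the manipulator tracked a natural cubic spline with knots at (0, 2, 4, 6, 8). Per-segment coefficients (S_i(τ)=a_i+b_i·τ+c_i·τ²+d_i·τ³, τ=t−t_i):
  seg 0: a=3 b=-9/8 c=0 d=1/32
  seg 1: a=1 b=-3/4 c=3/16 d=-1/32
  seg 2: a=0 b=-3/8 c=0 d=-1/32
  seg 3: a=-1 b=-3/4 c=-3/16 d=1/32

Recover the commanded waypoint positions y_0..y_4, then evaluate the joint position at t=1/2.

y_0 = S_0(0) = a_0 = 3
y_1 = S_1(0) = a_1 = 1
y_2 = S_2(0) = a_2 = 0
y_3 = S_3(0) = a_3 = -1
y_4 = S_3(2) = -3
t_q=1/2 is in segment 0 (τ=1/2); S_0(τ)=625/256

y_0=3 y_1=1 y_2=0 y_3=-1 y_4=-3
S(1/2) = 625/256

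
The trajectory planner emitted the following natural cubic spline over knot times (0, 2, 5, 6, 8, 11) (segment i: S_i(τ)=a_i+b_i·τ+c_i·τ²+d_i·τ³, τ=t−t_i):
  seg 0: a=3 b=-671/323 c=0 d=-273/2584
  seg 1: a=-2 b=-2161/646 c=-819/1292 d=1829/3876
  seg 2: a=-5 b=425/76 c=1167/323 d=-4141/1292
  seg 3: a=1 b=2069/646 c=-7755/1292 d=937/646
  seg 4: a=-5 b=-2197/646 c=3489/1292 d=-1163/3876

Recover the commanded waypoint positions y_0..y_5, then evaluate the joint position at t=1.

y_0 = S_0(0) = a_0 = 3
y_1 = S_1(0) = a_1 = -2
y_2 = S_2(0) = a_2 = -5
y_3 = S_3(0) = a_3 = 1
y_4 = S_4(0) = a_4 = -5
y_5 = S_4(3) = 1
t_q=1 is in segment 0 (τ=1); S_0(τ)=2111/2584

y_0=3 y_1=-2 y_2=-5 y_3=1 y_4=-5 y_5=1
S(1) = 2111/2584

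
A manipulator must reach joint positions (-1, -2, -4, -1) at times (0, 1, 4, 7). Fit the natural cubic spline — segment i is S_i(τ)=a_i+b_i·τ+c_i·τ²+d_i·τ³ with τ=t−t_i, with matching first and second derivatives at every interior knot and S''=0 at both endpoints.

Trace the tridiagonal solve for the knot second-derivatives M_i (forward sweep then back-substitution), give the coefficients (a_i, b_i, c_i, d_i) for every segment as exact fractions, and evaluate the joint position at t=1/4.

  seg 0: a=-1 b=-86/87 c=0 d=-1/87
  seg 1: a=-2 b=-89/87 c=-1/29 d=40/783
  seg 2: a=-4 b=13/87 c=37/87 d=-37/783
S(1/4) = -2315/1856

Δ: Δ0=-1, Δ1=-2/3, Δ2=1
row 1: diag=8, rhs=2; c'=3/8, d'=1/4
row 2: denom=12−3·3/8=87/8; d'=(10−3·1/4)/(87/8)=74/87
back: M2=74/87
back: M1=1/4−3/8·74/87=-2/29
M: M0=0, M1=-2/29, M2=74/87, M3=0
seg 0: a=-1, c=M0/2=0, d=(M1−M0)/(6·1)=-1/87, b=Δ0−h0·(2M0+M1)/6=-86/87
seg 1: a=-2, c=M1/2=-1/29, d=(M2−M1)/(6·3)=40/783, b=Δ1−h1·(2M1+M2)/6=-89/87
seg 2: a=-4, c=M2/2=37/87, d=(M3−M2)/(6·3)=-37/783, b=Δ2−h2·(2M2+M3)/6=13/87
t_q=1/4 → seg 0, τ=1/4; S=-1+-86/87·τ+0·τ²+-1/87·τ³=-2315/1856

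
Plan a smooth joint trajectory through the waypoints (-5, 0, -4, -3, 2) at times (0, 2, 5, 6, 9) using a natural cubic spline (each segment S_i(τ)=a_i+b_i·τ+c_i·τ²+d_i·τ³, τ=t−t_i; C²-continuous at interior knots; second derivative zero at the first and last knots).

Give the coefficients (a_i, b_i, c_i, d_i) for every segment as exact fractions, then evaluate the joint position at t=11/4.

Δ: Δ0=5/2, Δ1=-4/3, Δ2=1, Δ3=5/3
row 1: diag=10, rhs=-23; c'=3/10, d'=-23/10
row 2: denom=8−3·3/10=71/10; d'=(14−3·-23/10)/(71/10)=209/71
row 3: denom=8−1·10/71=558/71; d'=(4−1·209/71)/(558/71)=25/186
back: M3=25/186
back: M2=209/71−10/71·25/186=272/93
back: M1=-23/10−3/10·272/93=-197/62
M: M0=0, M1=-197/62, M2=272/93, M3=25/186, M4=0
seg 0: a=-5, c=M0/2=0, d=(M1−M0)/(6·2)=-197/744, b=Δ0−h0·(2M0+M1)/6=331/93
seg 1: a=0, c=M1/2=-197/124, d=(M2−M1)/(6·3)=1135/3348, b=Δ1−h1·(2M1+M2)/6=71/186
seg 2: a=-4, c=M2/2=136/93, d=(M3−M2)/(6·1)=-173/372, b=Δ2−h2·(2M2+M3)/6=1/372
seg 3: a=-3, c=M3/2=25/372, d=(M4−M3)/(6·3)=-25/3348, b=Δ3−h3·(2M3+M4)/6=95/62
t_q=11/4 → seg 1, τ=3/4; S=0+71/186·τ+-197/124·τ²+1135/3348·τ³=-3685/7936

  seg 0: a=-5 b=331/93 c=0 d=-197/744
  seg 1: a=0 b=71/186 c=-197/124 d=1135/3348
  seg 2: a=-4 b=1/372 c=136/93 d=-173/372
  seg 3: a=-3 b=95/62 c=25/372 d=-25/3348
S(11/4) = -3685/7936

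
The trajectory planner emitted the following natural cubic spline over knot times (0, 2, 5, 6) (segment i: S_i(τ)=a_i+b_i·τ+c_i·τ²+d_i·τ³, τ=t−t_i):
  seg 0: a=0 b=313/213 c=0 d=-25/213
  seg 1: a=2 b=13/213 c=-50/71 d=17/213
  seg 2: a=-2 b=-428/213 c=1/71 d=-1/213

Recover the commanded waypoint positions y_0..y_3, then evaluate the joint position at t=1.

y_0=0 y_1=2 y_2=-2 y_3=-4
S(1) = 96/71

y_0 = S_0(0) = a_0 = 0
y_1 = S_1(0) = a_1 = 2
y_2 = S_2(0) = a_2 = -2
y_3 = S_2(1) = -4
t_q=1 is in segment 0 (τ=1); S_0(τ)=96/71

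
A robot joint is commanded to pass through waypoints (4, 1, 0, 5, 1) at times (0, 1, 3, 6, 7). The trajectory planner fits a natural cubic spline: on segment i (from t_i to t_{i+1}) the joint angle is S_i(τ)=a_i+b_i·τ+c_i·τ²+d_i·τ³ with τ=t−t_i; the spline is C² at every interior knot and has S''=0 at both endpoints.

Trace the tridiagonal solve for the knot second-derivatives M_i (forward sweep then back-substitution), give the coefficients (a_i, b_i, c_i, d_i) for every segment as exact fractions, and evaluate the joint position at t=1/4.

Δ: Δ0=-3, Δ1=-1/2, Δ2=5/3, Δ3=-4
row 1: diag=6, rhs=15; c'=1/3, d'=5/2
row 2: denom=10−2·1/3=28/3; d'=(13−2·5/2)/(28/3)=6/7
row 3: denom=8−3·9/28=197/28; d'=(-34−3·6/7)/(197/28)=-1024/197
back: M3=-1024/197
back: M2=6/7−9/28·-1024/197=498/197
back: M1=5/2−1/3·498/197=653/394
M: M0=0, M1=653/394, M2=498/197, M3=-1024/197, M4=0
seg 0: a=4, c=M0/2=0, d=(M1−M0)/(6·1)=653/2364, b=Δ0−h0·(2M0+M1)/6=-7745/2364
seg 1: a=1, c=M1/2=653/788, d=(M2−M1)/(6·2)=343/4728, b=Δ1−h1·(2M1+M2)/6=-2893/1182
seg 2: a=0, c=M2/2=249/197, d=(M3−M2)/(6·3)=-761/1773, b=Δ2−h2·(2M2+M3)/6=1027/591
seg 3: a=5, c=M3/2=-512/197, d=(M4−M3)/(6·1)=512/591, b=Δ3−h3·(2M3+M4)/6=-1340/591
t_q=1/4 → seg 0, τ=1/4; S=4+-7745/2364·τ+0·τ²+653/2364·τ³=160639/50432

  seg 0: a=4 b=-7745/2364 c=0 d=653/2364
  seg 1: a=1 b=-2893/1182 c=653/788 d=343/4728
  seg 2: a=0 b=1027/591 c=249/197 d=-761/1773
  seg 3: a=5 b=-1340/591 c=-512/197 d=512/591
S(1/4) = 160639/50432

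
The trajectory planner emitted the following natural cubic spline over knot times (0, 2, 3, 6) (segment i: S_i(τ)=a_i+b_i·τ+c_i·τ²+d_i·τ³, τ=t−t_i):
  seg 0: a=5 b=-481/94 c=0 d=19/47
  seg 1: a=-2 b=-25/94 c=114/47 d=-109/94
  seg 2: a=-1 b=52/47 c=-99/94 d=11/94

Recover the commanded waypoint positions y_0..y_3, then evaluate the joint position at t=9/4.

y_0=5 y_1=-2 y_2=-1 y_3=-4
S(9/4) = -11629/6016

y_0 = S_0(0) = a_0 = 5
y_1 = S_1(0) = a_1 = -2
y_2 = S_2(0) = a_2 = -1
y_3 = S_2(3) = -4
t_q=9/4 is in segment 1 (τ=1/4); S_1(τ)=-11629/6016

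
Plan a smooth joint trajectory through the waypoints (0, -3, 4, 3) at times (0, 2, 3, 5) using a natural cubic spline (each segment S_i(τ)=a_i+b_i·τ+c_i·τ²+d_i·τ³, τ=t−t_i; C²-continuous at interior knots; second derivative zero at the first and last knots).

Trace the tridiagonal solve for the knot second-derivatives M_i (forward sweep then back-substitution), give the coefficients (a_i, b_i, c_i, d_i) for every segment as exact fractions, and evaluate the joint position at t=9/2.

  seg 0: a=0 b=-339/70 c=0 d=117/140
  seg 1: a=-3 b=363/70 c=351/70 d=-16/5
  seg 2: a=4 b=393/70 c=-321/70 d=107/140
S(9/2) = 1049/224

Δ: Δ0=-3/2, Δ1=7, Δ2=-1/2
row 1: diag=6, rhs=51; c'=1/6, d'=17/2
row 2: denom=6−1·1/6=35/6; d'=(-45−1·17/2)/(35/6)=-321/35
back: M2=-321/35
back: M1=17/2−1/6·-321/35=351/35
M: M0=0, M1=351/35, M2=-321/35, M3=0
seg 0: a=0, c=M0/2=0, d=(M1−M0)/(6·2)=117/140, b=Δ0−h0·(2M0+M1)/6=-339/70
seg 1: a=-3, c=M1/2=351/70, d=(M2−M1)/(6·1)=-16/5, b=Δ1−h1·(2M1+M2)/6=363/70
seg 2: a=4, c=M2/2=-321/70, d=(M3−M2)/(6·2)=107/140, b=Δ2−h2·(2M2+M3)/6=393/70
t_q=9/2 → seg 2, τ=3/2; S=4+393/70·τ+-321/70·τ²+107/140·τ³=1049/224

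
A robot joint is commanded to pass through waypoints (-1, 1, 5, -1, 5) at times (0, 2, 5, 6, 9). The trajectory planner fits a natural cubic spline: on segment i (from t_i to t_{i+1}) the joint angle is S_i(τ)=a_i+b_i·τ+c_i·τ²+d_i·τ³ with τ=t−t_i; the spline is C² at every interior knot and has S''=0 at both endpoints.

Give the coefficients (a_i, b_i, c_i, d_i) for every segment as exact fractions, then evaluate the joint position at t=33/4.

Δ: Δ0=1, Δ1=4/3, Δ2=-6, Δ3=2
row 1: diag=10, rhs=2; c'=3/10, d'=1/5
row 2: denom=8−3·3/10=71/10; d'=(-44−3·1/5)/(71/10)=-446/71
row 3: denom=8−1·10/71=558/71; d'=(48−1·-446/71)/(558/71)=1927/279
back: M3=1927/279
back: M2=-446/71−10/71·1927/279=-2024/279
back: M1=1/5−3/10·-2024/279=221/93
M: M0=0, M1=221/93, M2=-2024/279, M3=1927/279, M4=0
seg 0: a=-1, c=M0/2=0, d=(M1−M0)/(6·2)=221/1116, b=Δ0−h0·(2M0+M1)/6=58/279
seg 1: a=1, c=M1/2=221/186, d=(M2−M1)/(6·3)=-2687/5022, b=Δ1−h1·(2M1+M2)/6=721/279
seg 2: a=5, c=M2/2=-1012/279, d=(M3−M2)/(6·1)=439/186, b=Δ2−h2·(2M2+M3)/6=-2641/558
seg 3: a=-1, c=M3/2=1927/558, d=(M4−M3)/(6·3)=-1927/5022, b=Δ3−h3·(2M3+M4)/6=-1369/279
t_q=33/4 → seg 3, τ=9/4; S=-1+-1369/279·τ+1927/558·τ²+-1927/5022·τ³=4253/3968

  seg 0: a=-1 b=58/279 c=0 d=221/1116
  seg 1: a=1 b=721/279 c=221/186 d=-2687/5022
  seg 2: a=5 b=-2641/558 c=-1012/279 d=439/186
  seg 3: a=-1 b=-1369/279 c=1927/558 d=-1927/5022
S(33/4) = 4253/3968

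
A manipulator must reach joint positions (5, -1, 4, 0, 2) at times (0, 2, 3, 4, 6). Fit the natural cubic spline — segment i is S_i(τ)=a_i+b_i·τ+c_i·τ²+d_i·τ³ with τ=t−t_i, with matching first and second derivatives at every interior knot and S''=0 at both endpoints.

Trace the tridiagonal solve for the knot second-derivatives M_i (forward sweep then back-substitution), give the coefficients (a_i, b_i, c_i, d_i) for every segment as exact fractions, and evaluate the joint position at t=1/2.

Δ: Δ0=-3, Δ1=5, Δ2=-4, Δ3=1
row 1: diag=6, rhs=48; c'=1/6, d'=8
row 2: denom=4−1·1/6=23/6; d'=(-54−1·8)/(23/6)=-372/23
row 3: denom=6−1·6/23=132/23; d'=(30−1·-372/23)/(132/23)=177/22
back: M3=177/22
back: M2=-372/23−6/23·177/22=-201/11
back: M1=8−1/6·-201/11=243/22
M: M0=0, M1=243/22, M2=-201/11, M3=177/22, M4=0
seg 0: a=5, c=M0/2=0, d=(M1−M0)/(6·2)=81/88, b=Δ0−h0·(2M0+M1)/6=-147/22
seg 1: a=-1, c=M1/2=243/44, d=(M2−M1)/(6·1)=-215/44, b=Δ1−h1·(2M1+M2)/6=48/11
seg 2: a=4, c=M2/2=-201/22, d=(M3−M2)/(6·1)=193/44, b=Δ2−h2·(2M2+M3)/6=3/4
seg 3: a=0, c=M3/2=177/44, d=(M4−M3)/(6·2)=-59/88, b=Δ3−h3·(2M3+M4)/6=-48/11
t_q=1/2 → seg 0, τ=1/2; S=5+-147/22·τ+0·τ²+81/88·τ³=1249/704

  seg 0: a=5 b=-147/22 c=0 d=81/88
  seg 1: a=-1 b=48/11 c=243/44 d=-215/44
  seg 2: a=4 b=3/4 c=-201/22 d=193/44
  seg 3: a=0 b=-48/11 c=177/44 d=-59/88
S(1/2) = 1249/704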